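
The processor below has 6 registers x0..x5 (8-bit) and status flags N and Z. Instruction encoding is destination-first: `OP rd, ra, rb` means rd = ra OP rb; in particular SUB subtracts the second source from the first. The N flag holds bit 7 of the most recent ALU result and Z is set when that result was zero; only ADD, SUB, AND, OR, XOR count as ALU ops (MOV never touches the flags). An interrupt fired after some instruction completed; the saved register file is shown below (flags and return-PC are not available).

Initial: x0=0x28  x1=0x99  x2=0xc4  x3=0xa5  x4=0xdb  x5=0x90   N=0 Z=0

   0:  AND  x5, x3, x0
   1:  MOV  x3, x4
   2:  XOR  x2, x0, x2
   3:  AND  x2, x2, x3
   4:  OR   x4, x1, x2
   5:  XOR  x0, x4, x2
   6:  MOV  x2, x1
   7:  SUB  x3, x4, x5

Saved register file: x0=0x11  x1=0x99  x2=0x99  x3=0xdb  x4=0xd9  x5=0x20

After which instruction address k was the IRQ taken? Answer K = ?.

K = 6

after  0: x0=0x28 x1=0x99 x2=0xc4 x3=0xa5 x4=0xdb x5=0x20  N=0 Z=0
after  1: x0=0x28 x1=0x99 x2=0xc4 x3=0xdb x4=0xdb x5=0x20  N=0 Z=0
after  2: x0=0x28 x1=0x99 x2=0xec x3=0xdb x4=0xdb x5=0x20  N=1 Z=0
after  3: x0=0x28 x1=0x99 x2=0xc8 x3=0xdb x4=0xdb x5=0x20  N=1 Z=0
after  4: x0=0x28 x1=0x99 x2=0xc8 x3=0xdb x4=0xd9 x5=0x20  N=1 Z=0
after  5: x0=0x11 x1=0x99 x2=0xc8 x3=0xdb x4=0xd9 x5=0x20  N=0 Z=0
after  6: x0=0x11 x1=0x99 x2=0x99 x3=0xdb x4=0xd9 x5=0x20  N=0 Z=0
-- IRQ taken; context saved, return-PC = 7 --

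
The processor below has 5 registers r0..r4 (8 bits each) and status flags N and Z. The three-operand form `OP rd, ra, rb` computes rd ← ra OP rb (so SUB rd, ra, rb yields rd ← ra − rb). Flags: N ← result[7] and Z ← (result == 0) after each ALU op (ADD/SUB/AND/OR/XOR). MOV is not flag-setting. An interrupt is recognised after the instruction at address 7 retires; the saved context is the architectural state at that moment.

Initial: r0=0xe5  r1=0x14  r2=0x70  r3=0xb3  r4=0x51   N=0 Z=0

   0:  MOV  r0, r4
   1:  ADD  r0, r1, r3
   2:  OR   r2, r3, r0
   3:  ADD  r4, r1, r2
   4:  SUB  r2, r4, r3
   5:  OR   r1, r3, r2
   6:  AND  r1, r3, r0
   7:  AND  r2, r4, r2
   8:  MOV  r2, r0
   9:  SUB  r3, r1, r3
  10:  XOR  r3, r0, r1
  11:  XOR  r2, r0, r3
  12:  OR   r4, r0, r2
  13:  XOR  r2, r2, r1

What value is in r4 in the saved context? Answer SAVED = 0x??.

after  0: r0=0x51 r1=0x14 r2=0x70 r3=0xb3 r4=0x51  N=0 Z=0
after  1: r0=0xc7 r1=0x14 r2=0x70 r3=0xb3 r4=0x51  N=1 Z=0
after  2: r0=0xc7 r1=0x14 r2=0xf7 r3=0xb3 r4=0x51  N=1 Z=0
after  3: r0=0xc7 r1=0x14 r2=0xf7 r3=0xb3 r4=0x0b  N=0 Z=0
after  4: r0=0xc7 r1=0x14 r2=0x58 r3=0xb3 r4=0x0b  N=0 Z=0
after  5: r0=0xc7 r1=0xfb r2=0x58 r3=0xb3 r4=0x0b  N=1 Z=0
after  6: r0=0xc7 r1=0x83 r2=0x58 r3=0xb3 r4=0x0b  N=1 Z=0
after  7: r0=0xc7 r1=0x83 r2=0x08 r3=0xb3 r4=0x0b  N=0 Z=0
-- IRQ taken; context saved, return-PC = 8 --

SAVED = 0x0b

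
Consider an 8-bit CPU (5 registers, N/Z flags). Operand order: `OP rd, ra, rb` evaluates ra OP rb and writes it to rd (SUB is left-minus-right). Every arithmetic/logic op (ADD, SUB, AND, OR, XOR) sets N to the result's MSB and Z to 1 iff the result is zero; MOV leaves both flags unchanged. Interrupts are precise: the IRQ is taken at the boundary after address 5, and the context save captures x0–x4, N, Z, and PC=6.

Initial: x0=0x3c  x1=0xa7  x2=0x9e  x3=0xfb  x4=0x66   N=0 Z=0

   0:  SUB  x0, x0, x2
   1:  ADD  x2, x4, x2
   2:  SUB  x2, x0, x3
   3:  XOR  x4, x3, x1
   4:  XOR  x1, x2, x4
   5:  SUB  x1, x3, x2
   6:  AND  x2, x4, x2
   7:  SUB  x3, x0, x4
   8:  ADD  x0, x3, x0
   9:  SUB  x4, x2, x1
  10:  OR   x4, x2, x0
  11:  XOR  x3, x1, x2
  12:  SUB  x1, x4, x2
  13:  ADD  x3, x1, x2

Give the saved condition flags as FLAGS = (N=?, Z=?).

after  0: x0=0x9e x1=0xa7 x2=0x9e x3=0xfb x4=0x66  N=1 Z=0
after  1: x0=0x9e x1=0xa7 x2=0x04 x3=0xfb x4=0x66  N=0 Z=0
after  2: x0=0x9e x1=0xa7 x2=0xa3 x3=0xfb x4=0x66  N=1 Z=0
after  3: x0=0x9e x1=0xa7 x2=0xa3 x3=0xfb x4=0x5c  N=0 Z=0
after  4: x0=0x9e x1=0xff x2=0xa3 x3=0xfb x4=0x5c  N=1 Z=0
after  5: x0=0x9e x1=0x58 x2=0xa3 x3=0xfb x4=0x5c  N=0 Z=0
-- IRQ taken; context saved, return-PC = 6 --

FLAGS = (N=0, Z=0)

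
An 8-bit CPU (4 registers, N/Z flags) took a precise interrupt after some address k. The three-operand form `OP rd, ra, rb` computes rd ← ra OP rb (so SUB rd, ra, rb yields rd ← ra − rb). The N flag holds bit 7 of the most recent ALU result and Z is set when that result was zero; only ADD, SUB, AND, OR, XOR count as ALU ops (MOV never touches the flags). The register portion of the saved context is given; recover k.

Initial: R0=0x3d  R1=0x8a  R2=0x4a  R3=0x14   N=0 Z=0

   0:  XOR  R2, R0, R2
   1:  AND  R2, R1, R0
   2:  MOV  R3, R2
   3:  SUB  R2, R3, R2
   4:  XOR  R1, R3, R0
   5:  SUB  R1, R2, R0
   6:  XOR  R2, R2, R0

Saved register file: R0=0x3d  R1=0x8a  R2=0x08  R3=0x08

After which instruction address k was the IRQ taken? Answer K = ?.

after  0: R0=0x3d R1=0x8a R2=0x77 R3=0x14  N=0 Z=0
after  1: R0=0x3d R1=0x8a R2=0x08 R3=0x14  N=0 Z=0
after  2: R0=0x3d R1=0x8a R2=0x08 R3=0x08  N=0 Z=0
-- IRQ taken; context saved, return-PC = 3 --

K = 2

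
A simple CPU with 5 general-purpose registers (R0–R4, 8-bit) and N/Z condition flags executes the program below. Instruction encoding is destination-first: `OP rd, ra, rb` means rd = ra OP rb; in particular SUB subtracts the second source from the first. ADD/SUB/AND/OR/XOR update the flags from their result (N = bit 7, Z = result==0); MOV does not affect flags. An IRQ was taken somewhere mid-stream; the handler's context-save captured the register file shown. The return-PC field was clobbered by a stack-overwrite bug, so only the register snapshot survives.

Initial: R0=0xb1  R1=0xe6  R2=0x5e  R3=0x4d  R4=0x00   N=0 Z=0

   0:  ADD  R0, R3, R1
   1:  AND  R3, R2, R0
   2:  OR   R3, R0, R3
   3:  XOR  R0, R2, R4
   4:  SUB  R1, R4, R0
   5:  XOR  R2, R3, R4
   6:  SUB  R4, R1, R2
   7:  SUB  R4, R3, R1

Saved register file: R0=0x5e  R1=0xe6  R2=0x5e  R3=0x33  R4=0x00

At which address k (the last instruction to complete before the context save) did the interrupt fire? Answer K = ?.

K = 3

after  0: R0=0x33 R1=0xe6 R2=0x5e R3=0x4d R4=0x00  N=0 Z=0
after  1: R0=0x33 R1=0xe6 R2=0x5e R3=0x12 R4=0x00  N=0 Z=0
after  2: R0=0x33 R1=0xe6 R2=0x5e R3=0x33 R4=0x00  N=0 Z=0
after  3: R0=0x5e R1=0xe6 R2=0x5e R3=0x33 R4=0x00  N=0 Z=0
-- IRQ taken; context saved, return-PC = 4 --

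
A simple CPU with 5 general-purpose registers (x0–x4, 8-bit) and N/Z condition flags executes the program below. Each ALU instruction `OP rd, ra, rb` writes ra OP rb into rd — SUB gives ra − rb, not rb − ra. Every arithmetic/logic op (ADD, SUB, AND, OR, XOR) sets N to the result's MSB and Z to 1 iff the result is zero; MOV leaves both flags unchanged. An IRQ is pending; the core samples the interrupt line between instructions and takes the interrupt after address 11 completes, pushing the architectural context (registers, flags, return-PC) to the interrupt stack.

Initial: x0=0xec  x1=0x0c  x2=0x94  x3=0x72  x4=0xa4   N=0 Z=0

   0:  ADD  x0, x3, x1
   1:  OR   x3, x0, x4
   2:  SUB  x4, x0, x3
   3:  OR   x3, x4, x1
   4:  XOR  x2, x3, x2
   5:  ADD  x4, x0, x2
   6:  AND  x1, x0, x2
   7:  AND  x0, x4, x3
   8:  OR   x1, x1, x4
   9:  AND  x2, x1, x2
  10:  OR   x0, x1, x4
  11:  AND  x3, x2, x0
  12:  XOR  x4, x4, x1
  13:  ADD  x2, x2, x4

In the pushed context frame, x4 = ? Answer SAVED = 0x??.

after  0: x0=0x7e x1=0x0c x2=0x94 x3=0x72 x4=0xa4  N=0 Z=0
after  1: x0=0x7e x1=0x0c x2=0x94 x3=0xfe x4=0xa4  N=1 Z=0
after  2: x0=0x7e x1=0x0c x2=0x94 x3=0xfe x4=0x80  N=1 Z=0
after  3: x0=0x7e x1=0x0c x2=0x94 x3=0x8c x4=0x80  N=1 Z=0
after  4: x0=0x7e x1=0x0c x2=0x18 x3=0x8c x4=0x80  N=0 Z=0
after  5: x0=0x7e x1=0x0c x2=0x18 x3=0x8c x4=0x96  N=1 Z=0
after  6: x0=0x7e x1=0x18 x2=0x18 x3=0x8c x4=0x96  N=0 Z=0
after  7: x0=0x84 x1=0x18 x2=0x18 x3=0x8c x4=0x96  N=1 Z=0
after  8: x0=0x84 x1=0x9e x2=0x18 x3=0x8c x4=0x96  N=1 Z=0
after  9: x0=0x84 x1=0x9e x2=0x18 x3=0x8c x4=0x96  N=0 Z=0
after 10: x0=0x9e x1=0x9e x2=0x18 x3=0x8c x4=0x96  N=1 Z=0
after 11: x0=0x9e x1=0x9e x2=0x18 x3=0x18 x4=0x96  N=0 Z=0
-- IRQ taken; context saved, return-PC = 12 --

SAVED = 0x96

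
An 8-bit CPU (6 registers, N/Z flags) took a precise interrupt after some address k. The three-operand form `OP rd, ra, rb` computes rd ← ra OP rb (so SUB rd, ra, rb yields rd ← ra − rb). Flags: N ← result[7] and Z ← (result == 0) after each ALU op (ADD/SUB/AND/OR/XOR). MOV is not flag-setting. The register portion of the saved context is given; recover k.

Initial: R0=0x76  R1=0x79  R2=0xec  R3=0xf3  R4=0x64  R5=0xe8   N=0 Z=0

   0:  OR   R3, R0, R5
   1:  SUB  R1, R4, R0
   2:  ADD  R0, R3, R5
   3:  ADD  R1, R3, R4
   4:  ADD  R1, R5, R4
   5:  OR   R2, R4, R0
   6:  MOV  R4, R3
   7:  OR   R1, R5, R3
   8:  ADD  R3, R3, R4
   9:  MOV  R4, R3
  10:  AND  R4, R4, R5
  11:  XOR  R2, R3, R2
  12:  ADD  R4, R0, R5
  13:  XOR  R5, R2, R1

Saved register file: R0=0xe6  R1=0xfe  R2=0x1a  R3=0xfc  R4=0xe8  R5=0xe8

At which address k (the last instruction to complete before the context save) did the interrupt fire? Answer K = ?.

after  0: R0=0x76 R1=0x79 R2=0xec R3=0xfe R4=0x64 R5=0xe8  N=1 Z=0
after  1: R0=0x76 R1=0xee R2=0xec R3=0xfe R4=0x64 R5=0xe8  N=1 Z=0
after  2: R0=0xe6 R1=0xee R2=0xec R3=0xfe R4=0x64 R5=0xe8  N=1 Z=0
after  3: R0=0xe6 R1=0x62 R2=0xec R3=0xfe R4=0x64 R5=0xe8  N=0 Z=0
after  4: R0=0xe6 R1=0x4c R2=0xec R3=0xfe R4=0x64 R5=0xe8  N=0 Z=0
after  5: R0=0xe6 R1=0x4c R2=0xe6 R3=0xfe R4=0x64 R5=0xe8  N=1 Z=0
after  6: R0=0xe6 R1=0x4c R2=0xe6 R3=0xfe R4=0xfe R5=0xe8  N=1 Z=0
after  7: R0=0xe6 R1=0xfe R2=0xe6 R3=0xfe R4=0xfe R5=0xe8  N=1 Z=0
after  8: R0=0xe6 R1=0xfe R2=0xe6 R3=0xfc R4=0xfe R5=0xe8  N=1 Z=0
after  9: R0=0xe6 R1=0xfe R2=0xe6 R3=0xfc R4=0xfc R5=0xe8  N=1 Z=0
after 10: R0=0xe6 R1=0xfe R2=0xe6 R3=0xfc R4=0xe8 R5=0xe8  N=1 Z=0
after 11: R0=0xe6 R1=0xfe R2=0x1a R3=0xfc R4=0xe8 R5=0xe8  N=0 Z=0
-- IRQ taken; context saved, return-PC = 12 --

K = 11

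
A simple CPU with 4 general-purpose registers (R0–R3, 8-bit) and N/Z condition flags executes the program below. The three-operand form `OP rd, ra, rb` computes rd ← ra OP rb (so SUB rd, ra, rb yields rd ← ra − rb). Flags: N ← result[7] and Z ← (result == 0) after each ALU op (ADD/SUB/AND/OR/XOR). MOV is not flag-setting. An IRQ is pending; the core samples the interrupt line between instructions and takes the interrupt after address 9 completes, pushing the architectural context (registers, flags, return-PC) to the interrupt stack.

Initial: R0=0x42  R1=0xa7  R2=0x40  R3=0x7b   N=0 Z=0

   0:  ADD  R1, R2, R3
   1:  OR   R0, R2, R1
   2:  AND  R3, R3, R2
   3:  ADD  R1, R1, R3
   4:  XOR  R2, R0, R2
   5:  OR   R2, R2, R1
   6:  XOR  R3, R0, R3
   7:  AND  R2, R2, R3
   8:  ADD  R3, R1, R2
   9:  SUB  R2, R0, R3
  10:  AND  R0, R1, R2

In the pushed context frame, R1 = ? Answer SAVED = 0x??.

SAVED = 0xfb

after  0: R0=0x42 R1=0xbb R2=0x40 R3=0x7b  N=1 Z=0
after  1: R0=0xfb R1=0xbb R2=0x40 R3=0x7b  N=1 Z=0
after  2: R0=0xfb R1=0xbb R2=0x40 R3=0x40  N=0 Z=0
after  3: R0=0xfb R1=0xfb R2=0x40 R3=0x40  N=1 Z=0
after  4: R0=0xfb R1=0xfb R2=0xbb R3=0x40  N=1 Z=0
after  5: R0=0xfb R1=0xfb R2=0xfb R3=0x40  N=1 Z=0
after  6: R0=0xfb R1=0xfb R2=0xfb R3=0xbb  N=1 Z=0
after  7: R0=0xfb R1=0xfb R2=0xbb R3=0xbb  N=1 Z=0
after  8: R0=0xfb R1=0xfb R2=0xbb R3=0xb6  N=1 Z=0
after  9: R0=0xfb R1=0xfb R2=0x45 R3=0xb6  N=0 Z=0
-- IRQ taken; context saved, return-PC = 10 --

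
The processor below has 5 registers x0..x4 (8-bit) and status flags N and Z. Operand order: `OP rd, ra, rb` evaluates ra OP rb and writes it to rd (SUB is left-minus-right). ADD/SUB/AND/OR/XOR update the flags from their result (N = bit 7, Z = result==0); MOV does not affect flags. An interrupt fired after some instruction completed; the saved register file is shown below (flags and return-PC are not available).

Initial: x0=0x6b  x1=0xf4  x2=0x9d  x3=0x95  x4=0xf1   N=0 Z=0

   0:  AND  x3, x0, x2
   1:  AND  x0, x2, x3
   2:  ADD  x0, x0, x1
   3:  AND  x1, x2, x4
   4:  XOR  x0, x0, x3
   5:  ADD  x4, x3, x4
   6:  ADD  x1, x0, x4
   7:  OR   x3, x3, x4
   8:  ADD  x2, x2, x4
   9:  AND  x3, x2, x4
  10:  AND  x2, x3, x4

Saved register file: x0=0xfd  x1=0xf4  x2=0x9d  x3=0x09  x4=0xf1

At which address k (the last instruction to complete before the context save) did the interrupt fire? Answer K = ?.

after  0: x0=0x6b x1=0xf4 x2=0x9d x3=0x09 x4=0xf1  N=0 Z=0
after  1: x0=0x09 x1=0xf4 x2=0x9d x3=0x09 x4=0xf1  N=0 Z=0
after  2: x0=0xfd x1=0xf4 x2=0x9d x3=0x09 x4=0xf1  N=1 Z=0
-- IRQ taken; context saved, return-PC = 3 --

K = 2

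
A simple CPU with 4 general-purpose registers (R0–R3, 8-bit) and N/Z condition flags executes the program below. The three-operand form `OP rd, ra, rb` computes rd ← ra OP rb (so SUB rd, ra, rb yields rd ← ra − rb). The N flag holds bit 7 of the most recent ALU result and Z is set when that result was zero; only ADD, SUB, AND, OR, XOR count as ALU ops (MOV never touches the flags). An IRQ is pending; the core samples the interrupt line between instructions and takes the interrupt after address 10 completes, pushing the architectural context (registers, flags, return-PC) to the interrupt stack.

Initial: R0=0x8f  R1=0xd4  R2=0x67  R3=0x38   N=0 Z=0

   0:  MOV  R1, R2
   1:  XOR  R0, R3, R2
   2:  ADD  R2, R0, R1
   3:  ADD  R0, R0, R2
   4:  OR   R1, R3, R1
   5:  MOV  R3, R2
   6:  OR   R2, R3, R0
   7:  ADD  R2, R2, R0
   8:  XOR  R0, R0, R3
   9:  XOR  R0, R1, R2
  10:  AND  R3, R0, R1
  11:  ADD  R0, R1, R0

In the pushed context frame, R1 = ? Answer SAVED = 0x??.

after  0: R0=0x8f R1=0x67 R2=0x67 R3=0x38  N=0 Z=0
after  1: R0=0x5f R1=0x67 R2=0x67 R3=0x38  N=0 Z=0
after  2: R0=0x5f R1=0x67 R2=0xc6 R3=0x38  N=1 Z=0
after  3: R0=0x25 R1=0x67 R2=0xc6 R3=0x38  N=0 Z=0
after  4: R0=0x25 R1=0x7f R2=0xc6 R3=0x38  N=0 Z=0
after  5: R0=0x25 R1=0x7f R2=0xc6 R3=0xc6  N=0 Z=0
after  6: R0=0x25 R1=0x7f R2=0xe7 R3=0xc6  N=1 Z=0
after  7: R0=0x25 R1=0x7f R2=0x0c R3=0xc6  N=0 Z=0
after  8: R0=0xe3 R1=0x7f R2=0x0c R3=0xc6  N=1 Z=0
after  9: R0=0x73 R1=0x7f R2=0x0c R3=0xc6  N=0 Z=0
after 10: R0=0x73 R1=0x7f R2=0x0c R3=0x73  N=0 Z=0
-- IRQ taken; context saved, return-PC = 11 --

SAVED = 0x7f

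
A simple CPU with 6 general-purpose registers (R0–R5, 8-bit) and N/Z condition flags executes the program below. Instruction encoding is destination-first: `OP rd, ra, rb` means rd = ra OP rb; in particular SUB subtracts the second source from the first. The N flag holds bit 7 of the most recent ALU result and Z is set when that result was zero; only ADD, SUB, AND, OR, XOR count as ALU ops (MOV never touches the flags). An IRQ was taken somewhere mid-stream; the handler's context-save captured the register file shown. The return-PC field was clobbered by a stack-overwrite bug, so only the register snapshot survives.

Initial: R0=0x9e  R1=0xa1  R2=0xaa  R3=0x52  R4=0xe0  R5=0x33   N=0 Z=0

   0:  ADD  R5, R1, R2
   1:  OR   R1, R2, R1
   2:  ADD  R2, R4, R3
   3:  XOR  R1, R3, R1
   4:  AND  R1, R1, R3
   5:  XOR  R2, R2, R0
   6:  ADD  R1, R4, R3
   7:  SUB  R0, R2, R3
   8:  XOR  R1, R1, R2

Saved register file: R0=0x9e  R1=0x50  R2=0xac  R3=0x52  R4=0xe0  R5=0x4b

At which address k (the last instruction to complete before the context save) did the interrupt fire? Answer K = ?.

after  0: R0=0x9e R1=0xa1 R2=0xaa R3=0x52 R4=0xe0 R5=0x4b  N=0 Z=0
after  1: R0=0x9e R1=0xab R2=0xaa R3=0x52 R4=0xe0 R5=0x4b  N=1 Z=0
after  2: R0=0x9e R1=0xab R2=0x32 R3=0x52 R4=0xe0 R5=0x4b  N=0 Z=0
after  3: R0=0x9e R1=0xf9 R2=0x32 R3=0x52 R4=0xe0 R5=0x4b  N=1 Z=0
after  4: R0=0x9e R1=0x50 R2=0x32 R3=0x52 R4=0xe0 R5=0x4b  N=0 Z=0
after  5: R0=0x9e R1=0x50 R2=0xac R3=0x52 R4=0xe0 R5=0x4b  N=1 Z=0
-- IRQ taken; context saved, return-PC = 6 --

K = 5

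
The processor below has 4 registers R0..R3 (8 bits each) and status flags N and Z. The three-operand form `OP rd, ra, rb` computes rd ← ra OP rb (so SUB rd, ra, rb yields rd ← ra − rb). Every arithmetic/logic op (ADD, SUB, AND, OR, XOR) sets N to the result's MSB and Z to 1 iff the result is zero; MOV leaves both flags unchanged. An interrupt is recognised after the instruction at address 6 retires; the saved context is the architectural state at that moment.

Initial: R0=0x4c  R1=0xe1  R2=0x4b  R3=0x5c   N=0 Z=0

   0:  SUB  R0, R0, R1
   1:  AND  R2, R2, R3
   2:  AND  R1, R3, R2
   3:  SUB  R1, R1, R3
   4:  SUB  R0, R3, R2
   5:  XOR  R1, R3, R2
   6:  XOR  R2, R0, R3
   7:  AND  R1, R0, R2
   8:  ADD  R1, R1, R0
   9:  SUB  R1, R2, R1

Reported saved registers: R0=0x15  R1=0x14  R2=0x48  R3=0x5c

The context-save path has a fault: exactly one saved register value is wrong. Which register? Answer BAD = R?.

BAD = R0

after  0: R0=0x6b R1=0xe1 R2=0x4b R3=0x5c  N=0 Z=0
after  1: R0=0x6b R1=0xe1 R2=0x48 R3=0x5c  N=0 Z=0
after  2: R0=0x6b R1=0x48 R2=0x48 R3=0x5c  N=0 Z=0
after  3: R0=0x6b R1=0xec R2=0x48 R3=0x5c  N=1 Z=0
after  4: R0=0x14 R1=0xec R2=0x48 R3=0x5c  N=0 Z=0
after  5: R0=0x14 R1=0x14 R2=0x48 R3=0x5c  N=0 Z=0
after  6: R0=0x14 R1=0x14 R2=0x48 R3=0x5c  N=0 Z=0
-- IRQ taken; context saved, return-PC = 7 --
mismatch: R0: reported 0x15 vs actual 0x14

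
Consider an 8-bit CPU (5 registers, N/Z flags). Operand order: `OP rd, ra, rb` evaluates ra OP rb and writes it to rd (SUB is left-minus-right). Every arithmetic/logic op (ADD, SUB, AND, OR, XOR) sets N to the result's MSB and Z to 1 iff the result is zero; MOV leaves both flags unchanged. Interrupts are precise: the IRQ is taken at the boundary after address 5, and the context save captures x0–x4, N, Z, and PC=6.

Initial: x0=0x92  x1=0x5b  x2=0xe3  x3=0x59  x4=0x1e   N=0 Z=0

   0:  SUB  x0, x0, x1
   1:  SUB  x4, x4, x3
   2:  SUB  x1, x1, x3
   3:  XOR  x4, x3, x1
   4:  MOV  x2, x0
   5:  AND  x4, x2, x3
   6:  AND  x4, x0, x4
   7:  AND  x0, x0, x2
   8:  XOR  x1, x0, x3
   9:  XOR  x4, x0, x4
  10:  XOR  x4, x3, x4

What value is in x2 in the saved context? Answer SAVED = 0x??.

SAVED = 0x37

after  0: x0=0x37 x1=0x5b x2=0xe3 x3=0x59 x4=0x1e  N=0 Z=0
after  1: x0=0x37 x1=0x5b x2=0xe3 x3=0x59 x4=0xc5  N=1 Z=0
after  2: x0=0x37 x1=0x02 x2=0xe3 x3=0x59 x4=0xc5  N=0 Z=0
after  3: x0=0x37 x1=0x02 x2=0xe3 x3=0x59 x4=0x5b  N=0 Z=0
after  4: x0=0x37 x1=0x02 x2=0x37 x3=0x59 x4=0x5b  N=0 Z=0
after  5: x0=0x37 x1=0x02 x2=0x37 x3=0x59 x4=0x11  N=0 Z=0
-- IRQ taken; context saved, return-PC = 6 --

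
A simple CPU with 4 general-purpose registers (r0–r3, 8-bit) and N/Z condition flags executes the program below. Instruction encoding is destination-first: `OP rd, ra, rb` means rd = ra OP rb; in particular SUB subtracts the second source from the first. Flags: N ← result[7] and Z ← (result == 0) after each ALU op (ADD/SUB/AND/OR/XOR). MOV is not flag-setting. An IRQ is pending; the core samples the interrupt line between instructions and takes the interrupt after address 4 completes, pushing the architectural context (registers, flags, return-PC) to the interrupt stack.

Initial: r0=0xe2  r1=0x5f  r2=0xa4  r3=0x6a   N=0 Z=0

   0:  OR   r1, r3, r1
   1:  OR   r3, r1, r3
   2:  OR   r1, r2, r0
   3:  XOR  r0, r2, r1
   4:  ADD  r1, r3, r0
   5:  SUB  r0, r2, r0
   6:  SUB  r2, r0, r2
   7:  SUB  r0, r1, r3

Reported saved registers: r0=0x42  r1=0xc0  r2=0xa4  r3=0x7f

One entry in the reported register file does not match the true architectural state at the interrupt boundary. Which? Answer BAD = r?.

BAD = r1

after  0: r0=0xe2 r1=0x7f r2=0xa4 r3=0x6a  N=0 Z=0
after  1: r0=0xe2 r1=0x7f r2=0xa4 r3=0x7f  N=0 Z=0
after  2: r0=0xe2 r1=0xe6 r2=0xa4 r3=0x7f  N=1 Z=0
after  3: r0=0x42 r1=0xe6 r2=0xa4 r3=0x7f  N=0 Z=0
after  4: r0=0x42 r1=0xc1 r2=0xa4 r3=0x7f  N=1 Z=0
-- IRQ taken; context saved, return-PC = 5 --
mismatch: r1: reported 0xc0 vs actual 0xc1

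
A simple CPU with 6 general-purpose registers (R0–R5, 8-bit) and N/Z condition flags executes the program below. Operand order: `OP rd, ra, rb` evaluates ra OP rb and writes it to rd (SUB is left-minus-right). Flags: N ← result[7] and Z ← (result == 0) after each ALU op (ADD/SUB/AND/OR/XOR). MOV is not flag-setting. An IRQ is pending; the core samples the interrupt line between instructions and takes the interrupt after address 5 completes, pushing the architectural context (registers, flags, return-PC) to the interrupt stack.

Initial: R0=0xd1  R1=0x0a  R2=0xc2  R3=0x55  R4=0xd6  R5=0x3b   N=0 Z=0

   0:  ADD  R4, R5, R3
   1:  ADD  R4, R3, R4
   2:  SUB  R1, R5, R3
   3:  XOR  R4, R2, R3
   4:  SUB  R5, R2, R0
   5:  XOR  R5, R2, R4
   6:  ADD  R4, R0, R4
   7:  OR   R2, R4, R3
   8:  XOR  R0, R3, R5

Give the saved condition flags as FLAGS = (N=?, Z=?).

FLAGS = (N=0, Z=0)

after  0: R0=0xd1 R1=0x0a R2=0xc2 R3=0x55 R4=0x90 R5=0x3b  N=1 Z=0
after  1: R0=0xd1 R1=0x0a R2=0xc2 R3=0x55 R4=0xe5 R5=0x3b  N=1 Z=0
after  2: R0=0xd1 R1=0xe6 R2=0xc2 R3=0x55 R4=0xe5 R5=0x3b  N=1 Z=0
after  3: R0=0xd1 R1=0xe6 R2=0xc2 R3=0x55 R4=0x97 R5=0x3b  N=1 Z=0
after  4: R0=0xd1 R1=0xe6 R2=0xc2 R3=0x55 R4=0x97 R5=0xf1  N=1 Z=0
after  5: R0=0xd1 R1=0xe6 R2=0xc2 R3=0x55 R4=0x97 R5=0x55  N=0 Z=0
-- IRQ taken; context saved, return-PC = 6 --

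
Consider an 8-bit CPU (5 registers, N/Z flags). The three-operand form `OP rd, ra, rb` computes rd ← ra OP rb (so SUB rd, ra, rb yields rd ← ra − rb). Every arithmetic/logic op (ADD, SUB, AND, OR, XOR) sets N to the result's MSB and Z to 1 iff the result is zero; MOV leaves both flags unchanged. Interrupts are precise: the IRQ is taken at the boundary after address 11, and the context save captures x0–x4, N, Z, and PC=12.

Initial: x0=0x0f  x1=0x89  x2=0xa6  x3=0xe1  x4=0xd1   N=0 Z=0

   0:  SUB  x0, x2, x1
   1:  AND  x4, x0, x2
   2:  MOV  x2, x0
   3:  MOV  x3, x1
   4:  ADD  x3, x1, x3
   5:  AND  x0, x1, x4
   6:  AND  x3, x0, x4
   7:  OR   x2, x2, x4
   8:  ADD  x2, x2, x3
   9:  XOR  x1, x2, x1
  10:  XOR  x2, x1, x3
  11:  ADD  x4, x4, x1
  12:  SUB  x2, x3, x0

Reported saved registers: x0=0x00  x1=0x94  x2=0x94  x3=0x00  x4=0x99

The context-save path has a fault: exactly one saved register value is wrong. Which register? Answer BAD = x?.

BAD = x4

after  0: x0=0x1d x1=0x89 x2=0xa6 x3=0xe1 x4=0xd1  N=0 Z=0
after  1: x0=0x1d x1=0x89 x2=0xa6 x3=0xe1 x4=0x04  N=0 Z=0
after  2: x0=0x1d x1=0x89 x2=0x1d x3=0xe1 x4=0x04  N=0 Z=0
after  3: x0=0x1d x1=0x89 x2=0x1d x3=0x89 x4=0x04  N=0 Z=0
after  4: x0=0x1d x1=0x89 x2=0x1d x3=0x12 x4=0x04  N=0 Z=0
after  5: x0=0x00 x1=0x89 x2=0x1d x3=0x12 x4=0x04  N=0 Z=1
after  6: x0=0x00 x1=0x89 x2=0x1d x3=0x00 x4=0x04  N=0 Z=1
after  7: x0=0x00 x1=0x89 x2=0x1d x3=0x00 x4=0x04  N=0 Z=0
after  8: x0=0x00 x1=0x89 x2=0x1d x3=0x00 x4=0x04  N=0 Z=0
after  9: x0=0x00 x1=0x94 x2=0x1d x3=0x00 x4=0x04  N=1 Z=0
after 10: x0=0x00 x1=0x94 x2=0x94 x3=0x00 x4=0x04  N=1 Z=0
after 11: x0=0x00 x1=0x94 x2=0x94 x3=0x00 x4=0x98  N=1 Z=0
-- IRQ taken; context saved, return-PC = 12 --
mismatch: x4: reported 0x99 vs actual 0x98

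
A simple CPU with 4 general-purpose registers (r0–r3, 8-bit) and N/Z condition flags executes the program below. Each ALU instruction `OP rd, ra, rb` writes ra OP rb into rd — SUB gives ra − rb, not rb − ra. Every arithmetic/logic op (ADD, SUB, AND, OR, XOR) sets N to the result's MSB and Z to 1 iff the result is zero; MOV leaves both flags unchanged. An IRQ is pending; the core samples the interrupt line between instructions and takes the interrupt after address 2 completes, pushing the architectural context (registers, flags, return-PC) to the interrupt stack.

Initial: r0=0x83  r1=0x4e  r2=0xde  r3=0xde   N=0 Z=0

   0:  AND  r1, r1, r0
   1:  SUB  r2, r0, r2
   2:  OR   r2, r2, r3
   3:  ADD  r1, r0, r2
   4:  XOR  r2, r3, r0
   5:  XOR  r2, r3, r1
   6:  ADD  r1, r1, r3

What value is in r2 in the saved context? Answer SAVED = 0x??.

after  0: r0=0x83 r1=0x02 r2=0xde r3=0xde  N=0 Z=0
after  1: r0=0x83 r1=0x02 r2=0xa5 r3=0xde  N=1 Z=0
after  2: r0=0x83 r1=0x02 r2=0xff r3=0xde  N=1 Z=0
-- IRQ taken; context saved, return-PC = 3 --

SAVED = 0xff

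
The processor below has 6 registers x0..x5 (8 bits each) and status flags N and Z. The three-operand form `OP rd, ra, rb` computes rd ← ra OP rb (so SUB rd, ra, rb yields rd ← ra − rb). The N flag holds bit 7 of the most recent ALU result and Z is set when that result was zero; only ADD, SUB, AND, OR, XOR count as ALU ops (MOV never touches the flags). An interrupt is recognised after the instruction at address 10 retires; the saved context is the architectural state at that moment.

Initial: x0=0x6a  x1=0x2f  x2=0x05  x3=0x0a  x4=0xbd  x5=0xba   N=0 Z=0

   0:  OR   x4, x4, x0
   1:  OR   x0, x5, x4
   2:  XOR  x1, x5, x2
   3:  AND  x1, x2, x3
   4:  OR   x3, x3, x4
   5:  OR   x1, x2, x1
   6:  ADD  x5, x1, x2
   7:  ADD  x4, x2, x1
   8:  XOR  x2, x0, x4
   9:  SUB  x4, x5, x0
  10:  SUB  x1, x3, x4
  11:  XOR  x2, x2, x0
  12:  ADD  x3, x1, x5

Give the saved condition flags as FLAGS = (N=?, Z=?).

FLAGS = (N=1, Z=0)

after  0: x0=0x6a x1=0x2f x2=0x05 x3=0x0a x4=0xff x5=0xba  N=1 Z=0
after  1: x0=0xff x1=0x2f x2=0x05 x3=0x0a x4=0xff x5=0xba  N=1 Z=0
after  2: x0=0xff x1=0xbf x2=0x05 x3=0x0a x4=0xff x5=0xba  N=1 Z=0
after  3: x0=0xff x1=0x00 x2=0x05 x3=0x0a x4=0xff x5=0xba  N=0 Z=1
after  4: x0=0xff x1=0x00 x2=0x05 x3=0xff x4=0xff x5=0xba  N=1 Z=0
after  5: x0=0xff x1=0x05 x2=0x05 x3=0xff x4=0xff x5=0xba  N=0 Z=0
after  6: x0=0xff x1=0x05 x2=0x05 x3=0xff x4=0xff x5=0x0a  N=0 Z=0
after  7: x0=0xff x1=0x05 x2=0x05 x3=0xff x4=0x0a x5=0x0a  N=0 Z=0
after  8: x0=0xff x1=0x05 x2=0xf5 x3=0xff x4=0x0a x5=0x0a  N=1 Z=0
after  9: x0=0xff x1=0x05 x2=0xf5 x3=0xff x4=0x0b x5=0x0a  N=0 Z=0
after 10: x0=0xff x1=0xf4 x2=0xf5 x3=0xff x4=0x0b x5=0x0a  N=1 Z=0
-- IRQ taken; context saved, return-PC = 11 --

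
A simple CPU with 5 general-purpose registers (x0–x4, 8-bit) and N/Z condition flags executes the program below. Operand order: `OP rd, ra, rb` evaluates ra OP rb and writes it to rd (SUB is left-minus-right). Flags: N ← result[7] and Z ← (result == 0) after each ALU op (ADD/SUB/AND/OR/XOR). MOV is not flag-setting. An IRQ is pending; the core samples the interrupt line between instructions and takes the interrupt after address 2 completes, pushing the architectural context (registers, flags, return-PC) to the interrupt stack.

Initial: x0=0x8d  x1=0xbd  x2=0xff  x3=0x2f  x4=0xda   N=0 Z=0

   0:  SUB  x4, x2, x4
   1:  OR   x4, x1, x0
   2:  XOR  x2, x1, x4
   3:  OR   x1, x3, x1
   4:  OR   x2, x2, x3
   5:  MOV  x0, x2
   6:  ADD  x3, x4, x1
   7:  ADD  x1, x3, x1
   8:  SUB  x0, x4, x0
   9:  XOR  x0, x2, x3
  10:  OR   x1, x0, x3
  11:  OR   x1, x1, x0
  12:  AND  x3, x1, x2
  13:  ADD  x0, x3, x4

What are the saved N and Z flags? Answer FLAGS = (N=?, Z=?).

FLAGS = (N=0, Z=1)

after  0: x0=0x8d x1=0xbd x2=0xff x3=0x2f x4=0x25  N=0 Z=0
after  1: x0=0x8d x1=0xbd x2=0xff x3=0x2f x4=0xbd  N=1 Z=0
after  2: x0=0x8d x1=0xbd x2=0x00 x3=0x2f x4=0xbd  N=0 Z=1
-- IRQ taken; context saved, return-PC = 3 --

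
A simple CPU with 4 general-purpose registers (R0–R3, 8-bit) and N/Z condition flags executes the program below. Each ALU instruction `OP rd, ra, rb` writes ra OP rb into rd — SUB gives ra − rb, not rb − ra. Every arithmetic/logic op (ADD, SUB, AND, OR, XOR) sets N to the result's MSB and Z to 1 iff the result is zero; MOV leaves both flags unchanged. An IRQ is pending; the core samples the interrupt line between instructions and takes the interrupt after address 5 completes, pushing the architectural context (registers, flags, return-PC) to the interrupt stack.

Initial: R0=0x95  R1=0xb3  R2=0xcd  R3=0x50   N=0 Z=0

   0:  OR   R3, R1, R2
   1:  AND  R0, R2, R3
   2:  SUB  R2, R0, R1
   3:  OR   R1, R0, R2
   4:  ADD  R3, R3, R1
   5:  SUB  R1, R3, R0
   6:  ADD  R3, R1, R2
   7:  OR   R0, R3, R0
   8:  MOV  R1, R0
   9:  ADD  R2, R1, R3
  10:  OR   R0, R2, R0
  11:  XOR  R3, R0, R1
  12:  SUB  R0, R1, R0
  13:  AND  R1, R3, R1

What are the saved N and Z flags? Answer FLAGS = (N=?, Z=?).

after  0: R0=0x95 R1=0xb3 R2=0xcd R3=0xff  N=1 Z=0
after  1: R0=0xcd R1=0xb3 R2=0xcd R3=0xff  N=1 Z=0
after  2: R0=0xcd R1=0xb3 R2=0x1a R3=0xff  N=0 Z=0
after  3: R0=0xcd R1=0xdf R2=0x1a R3=0xff  N=1 Z=0
after  4: R0=0xcd R1=0xdf R2=0x1a R3=0xde  N=1 Z=0
after  5: R0=0xcd R1=0x11 R2=0x1a R3=0xde  N=0 Z=0
-- IRQ taken; context saved, return-PC = 6 --

FLAGS = (N=0, Z=0)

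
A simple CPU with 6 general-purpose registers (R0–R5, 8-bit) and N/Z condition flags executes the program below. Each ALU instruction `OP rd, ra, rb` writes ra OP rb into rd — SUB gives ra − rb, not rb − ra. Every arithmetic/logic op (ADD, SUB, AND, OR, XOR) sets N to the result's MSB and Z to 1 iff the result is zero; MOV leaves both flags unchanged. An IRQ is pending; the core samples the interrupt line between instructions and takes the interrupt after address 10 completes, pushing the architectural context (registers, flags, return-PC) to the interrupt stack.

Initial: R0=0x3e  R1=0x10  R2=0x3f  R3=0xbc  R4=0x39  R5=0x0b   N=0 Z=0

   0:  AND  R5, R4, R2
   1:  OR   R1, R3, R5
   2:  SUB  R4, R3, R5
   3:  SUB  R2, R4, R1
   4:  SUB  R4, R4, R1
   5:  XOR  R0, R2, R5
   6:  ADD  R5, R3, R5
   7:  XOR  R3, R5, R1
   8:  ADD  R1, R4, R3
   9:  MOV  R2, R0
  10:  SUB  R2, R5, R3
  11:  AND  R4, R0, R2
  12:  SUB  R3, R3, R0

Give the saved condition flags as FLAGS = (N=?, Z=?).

after  0: R0=0x3e R1=0x10 R2=0x3f R3=0xbc R4=0x39 R5=0x39  N=0 Z=0
after  1: R0=0x3e R1=0xbd R2=0x3f R3=0xbc R4=0x39 R5=0x39  N=1 Z=0
after  2: R0=0x3e R1=0xbd R2=0x3f R3=0xbc R4=0x83 R5=0x39  N=1 Z=0
after  3: R0=0x3e R1=0xbd R2=0xc6 R3=0xbc R4=0x83 R5=0x39  N=1 Z=0
after  4: R0=0x3e R1=0xbd R2=0xc6 R3=0xbc R4=0xc6 R5=0x39  N=1 Z=0
after  5: R0=0xff R1=0xbd R2=0xc6 R3=0xbc R4=0xc6 R5=0x39  N=1 Z=0
after  6: R0=0xff R1=0xbd R2=0xc6 R3=0xbc R4=0xc6 R5=0xf5  N=1 Z=0
after  7: R0=0xff R1=0xbd R2=0xc6 R3=0x48 R4=0xc6 R5=0xf5  N=0 Z=0
after  8: R0=0xff R1=0x0e R2=0xc6 R3=0x48 R4=0xc6 R5=0xf5  N=0 Z=0
after  9: R0=0xff R1=0x0e R2=0xff R3=0x48 R4=0xc6 R5=0xf5  N=0 Z=0
after 10: R0=0xff R1=0x0e R2=0xad R3=0x48 R4=0xc6 R5=0xf5  N=1 Z=0
-- IRQ taken; context saved, return-PC = 11 --

FLAGS = (N=1, Z=0)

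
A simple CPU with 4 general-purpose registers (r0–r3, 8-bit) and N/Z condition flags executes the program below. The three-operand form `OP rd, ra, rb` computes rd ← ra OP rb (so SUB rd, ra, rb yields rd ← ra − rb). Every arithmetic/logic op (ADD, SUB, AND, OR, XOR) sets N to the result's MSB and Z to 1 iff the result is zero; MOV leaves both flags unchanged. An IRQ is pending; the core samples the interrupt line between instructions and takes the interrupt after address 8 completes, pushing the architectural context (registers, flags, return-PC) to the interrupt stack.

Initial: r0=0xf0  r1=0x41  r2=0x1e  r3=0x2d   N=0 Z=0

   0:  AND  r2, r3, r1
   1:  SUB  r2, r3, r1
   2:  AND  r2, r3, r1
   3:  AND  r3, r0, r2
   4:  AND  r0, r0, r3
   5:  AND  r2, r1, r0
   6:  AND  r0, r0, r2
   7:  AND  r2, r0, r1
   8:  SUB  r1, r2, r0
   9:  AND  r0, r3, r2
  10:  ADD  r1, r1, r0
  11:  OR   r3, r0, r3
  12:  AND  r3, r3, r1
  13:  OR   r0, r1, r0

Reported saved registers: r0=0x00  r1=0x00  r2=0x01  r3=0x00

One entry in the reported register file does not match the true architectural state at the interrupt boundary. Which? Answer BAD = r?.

after  0: r0=0xf0 r1=0x41 r2=0x01 r3=0x2d  N=0 Z=0
after  1: r0=0xf0 r1=0x41 r2=0xec r3=0x2d  N=1 Z=0
after  2: r0=0xf0 r1=0x41 r2=0x01 r3=0x2d  N=0 Z=0
after  3: r0=0xf0 r1=0x41 r2=0x01 r3=0x00  N=0 Z=1
after  4: r0=0x00 r1=0x41 r2=0x01 r3=0x00  N=0 Z=1
after  5: r0=0x00 r1=0x41 r2=0x00 r3=0x00  N=0 Z=1
after  6: r0=0x00 r1=0x41 r2=0x00 r3=0x00  N=0 Z=1
after  7: r0=0x00 r1=0x41 r2=0x00 r3=0x00  N=0 Z=1
after  8: r0=0x00 r1=0x00 r2=0x00 r3=0x00  N=0 Z=1
-- IRQ taken; context saved, return-PC = 9 --
mismatch: r2: reported 0x01 vs actual 0x00

BAD = r2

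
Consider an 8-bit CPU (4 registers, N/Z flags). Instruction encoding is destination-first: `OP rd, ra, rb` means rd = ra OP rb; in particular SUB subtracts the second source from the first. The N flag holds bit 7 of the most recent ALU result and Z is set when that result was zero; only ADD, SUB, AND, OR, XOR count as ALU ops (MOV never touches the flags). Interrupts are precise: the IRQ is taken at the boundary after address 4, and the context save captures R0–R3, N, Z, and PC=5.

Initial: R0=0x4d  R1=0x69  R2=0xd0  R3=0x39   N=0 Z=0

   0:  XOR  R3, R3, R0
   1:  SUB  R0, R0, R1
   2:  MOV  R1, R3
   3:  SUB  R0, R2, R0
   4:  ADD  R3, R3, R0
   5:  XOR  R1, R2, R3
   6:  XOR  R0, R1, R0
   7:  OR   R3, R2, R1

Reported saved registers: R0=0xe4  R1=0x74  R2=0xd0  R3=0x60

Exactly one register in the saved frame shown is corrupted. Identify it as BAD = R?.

BAD = R0

after  0: R0=0x4d R1=0x69 R2=0xd0 R3=0x74  N=0 Z=0
after  1: R0=0xe4 R1=0x69 R2=0xd0 R3=0x74  N=1 Z=0
after  2: R0=0xe4 R1=0x74 R2=0xd0 R3=0x74  N=1 Z=0
after  3: R0=0xec R1=0x74 R2=0xd0 R3=0x74  N=1 Z=0
after  4: R0=0xec R1=0x74 R2=0xd0 R3=0x60  N=0 Z=0
-- IRQ taken; context saved, return-PC = 5 --
mismatch: R0: reported 0xe4 vs actual 0xec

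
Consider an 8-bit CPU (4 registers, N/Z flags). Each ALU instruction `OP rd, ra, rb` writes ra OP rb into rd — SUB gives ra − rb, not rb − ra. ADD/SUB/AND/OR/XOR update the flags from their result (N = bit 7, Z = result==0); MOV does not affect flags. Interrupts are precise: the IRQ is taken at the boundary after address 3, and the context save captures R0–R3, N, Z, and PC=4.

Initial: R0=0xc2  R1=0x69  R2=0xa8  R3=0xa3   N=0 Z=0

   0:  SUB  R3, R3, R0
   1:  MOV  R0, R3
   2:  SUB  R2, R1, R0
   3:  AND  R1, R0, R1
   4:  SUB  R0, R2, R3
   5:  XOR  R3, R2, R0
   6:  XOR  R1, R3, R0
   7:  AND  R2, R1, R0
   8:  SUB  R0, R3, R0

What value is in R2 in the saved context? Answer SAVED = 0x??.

after  0: R0=0xc2 R1=0x69 R2=0xa8 R3=0xe1  N=1 Z=0
after  1: R0=0xe1 R1=0x69 R2=0xa8 R3=0xe1  N=1 Z=0
after  2: R0=0xe1 R1=0x69 R2=0x88 R3=0xe1  N=1 Z=0
after  3: R0=0xe1 R1=0x61 R2=0x88 R3=0xe1  N=0 Z=0
-- IRQ taken; context saved, return-PC = 4 --

SAVED = 0x88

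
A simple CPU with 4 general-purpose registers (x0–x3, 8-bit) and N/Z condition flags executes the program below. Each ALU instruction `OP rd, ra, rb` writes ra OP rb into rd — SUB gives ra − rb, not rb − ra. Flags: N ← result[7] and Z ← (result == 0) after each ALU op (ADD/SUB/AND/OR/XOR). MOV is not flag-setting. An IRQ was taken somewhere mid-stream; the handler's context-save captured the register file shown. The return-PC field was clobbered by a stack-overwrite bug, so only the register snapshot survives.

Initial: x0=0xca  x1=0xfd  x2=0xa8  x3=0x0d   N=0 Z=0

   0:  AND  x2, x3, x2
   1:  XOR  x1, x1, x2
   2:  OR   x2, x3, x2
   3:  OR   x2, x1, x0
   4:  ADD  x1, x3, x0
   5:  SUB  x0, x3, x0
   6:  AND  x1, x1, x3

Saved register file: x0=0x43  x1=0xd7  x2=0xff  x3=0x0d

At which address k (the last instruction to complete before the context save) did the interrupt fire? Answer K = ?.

after  0: x0=0xca x1=0xfd x2=0x08 x3=0x0d  N=0 Z=0
after  1: x0=0xca x1=0xf5 x2=0x08 x3=0x0d  N=1 Z=0
after  2: x0=0xca x1=0xf5 x2=0x0d x3=0x0d  N=0 Z=0
after  3: x0=0xca x1=0xf5 x2=0xff x3=0x0d  N=1 Z=0
after  4: x0=0xca x1=0xd7 x2=0xff x3=0x0d  N=1 Z=0
after  5: x0=0x43 x1=0xd7 x2=0xff x3=0x0d  N=0 Z=0
-- IRQ taken; context saved, return-PC = 6 --

K = 5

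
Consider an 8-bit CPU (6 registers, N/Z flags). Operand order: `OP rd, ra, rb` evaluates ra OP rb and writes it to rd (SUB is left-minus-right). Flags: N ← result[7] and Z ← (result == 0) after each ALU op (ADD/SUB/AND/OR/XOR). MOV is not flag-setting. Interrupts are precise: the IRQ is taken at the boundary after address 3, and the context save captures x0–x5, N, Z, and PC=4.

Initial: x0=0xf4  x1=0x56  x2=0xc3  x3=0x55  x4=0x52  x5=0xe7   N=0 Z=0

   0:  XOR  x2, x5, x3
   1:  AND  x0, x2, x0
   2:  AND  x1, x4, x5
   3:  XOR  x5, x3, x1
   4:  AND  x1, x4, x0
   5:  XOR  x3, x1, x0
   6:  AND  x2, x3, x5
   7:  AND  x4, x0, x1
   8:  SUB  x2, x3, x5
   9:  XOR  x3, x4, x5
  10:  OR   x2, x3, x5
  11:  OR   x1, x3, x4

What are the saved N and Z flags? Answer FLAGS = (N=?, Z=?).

after  0: x0=0xf4 x1=0x56 x2=0xb2 x3=0x55 x4=0x52 x5=0xe7  N=1 Z=0
after  1: x0=0xb0 x1=0x56 x2=0xb2 x3=0x55 x4=0x52 x5=0xe7  N=1 Z=0
after  2: x0=0xb0 x1=0x42 x2=0xb2 x3=0x55 x4=0x52 x5=0xe7  N=0 Z=0
after  3: x0=0xb0 x1=0x42 x2=0xb2 x3=0x55 x4=0x52 x5=0x17  N=0 Z=0
-- IRQ taken; context saved, return-PC = 4 --

FLAGS = (N=0, Z=0)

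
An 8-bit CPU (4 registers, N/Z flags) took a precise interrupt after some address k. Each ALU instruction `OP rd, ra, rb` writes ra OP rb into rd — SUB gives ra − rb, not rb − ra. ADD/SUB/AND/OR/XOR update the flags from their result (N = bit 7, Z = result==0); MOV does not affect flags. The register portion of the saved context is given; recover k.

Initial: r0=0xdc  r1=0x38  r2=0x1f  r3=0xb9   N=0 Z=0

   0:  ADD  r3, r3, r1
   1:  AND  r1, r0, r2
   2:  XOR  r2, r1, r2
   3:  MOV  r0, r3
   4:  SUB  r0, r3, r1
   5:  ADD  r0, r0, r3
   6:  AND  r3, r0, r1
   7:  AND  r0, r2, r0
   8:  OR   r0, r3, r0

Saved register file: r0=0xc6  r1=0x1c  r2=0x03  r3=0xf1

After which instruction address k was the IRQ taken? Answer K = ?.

after  0: r0=0xdc r1=0x38 r2=0x1f r3=0xf1  N=1 Z=0
after  1: r0=0xdc r1=0x1c r2=0x1f r3=0xf1  N=0 Z=0
after  2: r0=0xdc r1=0x1c r2=0x03 r3=0xf1  N=0 Z=0
after  3: r0=0xf1 r1=0x1c r2=0x03 r3=0xf1  N=0 Z=0
after  4: r0=0xd5 r1=0x1c r2=0x03 r3=0xf1  N=1 Z=0
after  5: r0=0xc6 r1=0x1c r2=0x03 r3=0xf1  N=1 Z=0
-- IRQ taken; context saved, return-PC = 6 --

K = 5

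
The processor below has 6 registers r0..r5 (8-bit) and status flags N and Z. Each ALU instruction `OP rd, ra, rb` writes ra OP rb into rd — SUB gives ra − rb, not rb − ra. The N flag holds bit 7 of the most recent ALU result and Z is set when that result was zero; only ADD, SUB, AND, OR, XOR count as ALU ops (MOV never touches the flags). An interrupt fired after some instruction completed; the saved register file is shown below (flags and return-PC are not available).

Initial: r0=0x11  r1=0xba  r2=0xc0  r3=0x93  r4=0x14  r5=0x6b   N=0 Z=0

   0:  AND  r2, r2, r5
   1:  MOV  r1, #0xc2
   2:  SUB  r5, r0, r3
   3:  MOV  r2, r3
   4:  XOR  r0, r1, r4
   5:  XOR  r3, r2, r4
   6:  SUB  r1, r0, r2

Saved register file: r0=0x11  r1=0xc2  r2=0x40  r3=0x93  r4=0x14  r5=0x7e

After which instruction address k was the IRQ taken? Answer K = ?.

after  0: r0=0x11 r1=0xba r2=0x40 r3=0x93 r4=0x14 r5=0x6b  N=0 Z=0
after  1: r0=0x11 r1=0xc2 r2=0x40 r3=0x93 r4=0x14 r5=0x6b  N=0 Z=0
after  2: r0=0x11 r1=0xc2 r2=0x40 r3=0x93 r4=0x14 r5=0x7e  N=0 Z=0
-- IRQ taken; context saved, return-PC = 3 --

K = 2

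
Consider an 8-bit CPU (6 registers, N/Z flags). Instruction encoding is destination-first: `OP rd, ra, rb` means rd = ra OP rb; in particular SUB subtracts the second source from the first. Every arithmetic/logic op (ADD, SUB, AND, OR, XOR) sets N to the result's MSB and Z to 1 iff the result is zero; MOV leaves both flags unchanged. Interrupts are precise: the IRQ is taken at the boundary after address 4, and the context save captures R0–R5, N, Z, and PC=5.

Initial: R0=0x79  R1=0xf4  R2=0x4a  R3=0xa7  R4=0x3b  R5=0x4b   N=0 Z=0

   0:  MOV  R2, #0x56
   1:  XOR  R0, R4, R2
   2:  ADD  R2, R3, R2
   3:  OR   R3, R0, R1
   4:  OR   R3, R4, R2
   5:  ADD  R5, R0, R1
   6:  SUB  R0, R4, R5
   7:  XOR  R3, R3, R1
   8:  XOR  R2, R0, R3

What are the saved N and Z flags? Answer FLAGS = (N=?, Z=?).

after  0: R0=0x79 R1=0xf4 R2=0x56 R3=0xa7 R4=0x3b R5=0x4b  N=0 Z=0
after  1: R0=0x6d R1=0xf4 R2=0x56 R3=0xa7 R4=0x3b R5=0x4b  N=0 Z=0
after  2: R0=0x6d R1=0xf4 R2=0xfd R3=0xa7 R4=0x3b R5=0x4b  N=1 Z=0
after  3: R0=0x6d R1=0xf4 R2=0xfd R3=0xfd R4=0x3b R5=0x4b  N=1 Z=0
after  4: R0=0x6d R1=0xf4 R2=0xfd R3=0xff R4=0x3b R5=0x4b  N=1 Z=0
-- IRQ taken; context saved, return-PC = 5 --

FLAGS = (N=1, Z=0)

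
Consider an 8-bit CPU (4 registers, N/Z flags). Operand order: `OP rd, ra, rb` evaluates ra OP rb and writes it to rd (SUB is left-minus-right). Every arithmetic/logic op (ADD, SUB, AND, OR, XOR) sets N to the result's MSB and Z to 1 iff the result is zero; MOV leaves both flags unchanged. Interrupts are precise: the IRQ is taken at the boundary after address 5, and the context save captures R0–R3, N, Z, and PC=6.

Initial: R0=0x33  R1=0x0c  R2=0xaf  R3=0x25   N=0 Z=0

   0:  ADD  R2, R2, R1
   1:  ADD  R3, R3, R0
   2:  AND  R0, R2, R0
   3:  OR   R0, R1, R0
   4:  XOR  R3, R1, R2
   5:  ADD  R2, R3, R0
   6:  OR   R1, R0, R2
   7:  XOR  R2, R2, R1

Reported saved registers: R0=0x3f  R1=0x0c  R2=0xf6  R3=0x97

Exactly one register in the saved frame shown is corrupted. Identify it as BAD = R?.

BAD = R3

after  0: R0=0x33 R1=0x0c R2=0xbb R3=0x25  N=1 Z=0
after  1: R0=0x33 R1=0x0c R2=0xbb R3=0x58  N=0 Z=0
after  2: R0=0x33 R1=0x0c R2=0xbb R3=0x58  N=0 Z=0
after  3: R0=0x3f R1=0x0c R2=0xbb R3=0x58  N=0 Z=0
after  4: R0=0x3f R1=0x0c R2=0xbb R3=0xb7  N=1 Z=0
after  5: R0=0x3f R1=0x0c R2=0xf6 R3=0xb7  N=1 Z=0
-- IRQ taken; context saved, return-PC = 6 --
mismatch: R3: reported 0x97 vs actual 0xb7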